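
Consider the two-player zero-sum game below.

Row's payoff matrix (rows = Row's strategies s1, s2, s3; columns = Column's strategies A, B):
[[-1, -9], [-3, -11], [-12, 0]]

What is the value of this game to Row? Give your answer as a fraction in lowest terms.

Row s2 is strictly dominated by row s1, so Row never plays it.
The remaining 2×2 game on (s1, s3) × (A, B) has no saddle point. Let Row play s1 with probability p; indifference gives −p − 12(1−p) = −9p, so p = 3/5.
Similarly Column's optimal q on A is 9/20, and the value is -1·(9/20) + (-9)·(11/20) = -27/5.

-27/5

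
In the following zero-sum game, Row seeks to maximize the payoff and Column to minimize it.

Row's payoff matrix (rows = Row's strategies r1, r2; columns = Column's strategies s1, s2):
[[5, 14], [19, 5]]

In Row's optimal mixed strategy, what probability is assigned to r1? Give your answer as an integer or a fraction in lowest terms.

Row minima are 5 and 5, so Row's maximin is 5; column maxima are 19 and 14, so Column's minimax is 14. These differ, so the equilibrium is in mixed strategies.
Let Row play r1 with probability p. Column is indifferent when 5p + 19(1−p) = 14p + 5(1−p), giving p = 14/23.

14/23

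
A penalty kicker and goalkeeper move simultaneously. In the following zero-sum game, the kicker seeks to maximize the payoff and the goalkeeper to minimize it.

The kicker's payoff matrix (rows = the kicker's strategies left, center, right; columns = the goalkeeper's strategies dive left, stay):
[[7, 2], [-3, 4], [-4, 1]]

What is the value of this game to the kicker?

Row right is strictly dominated by row center, so the kicker never plays it.
The remaining 2×2 game on (left, center) × (dive left, stay) has no saddle point. Let the kicker play left with probability p; indifference gives 7p − 3(1−p) = 2p + 4(1−p), so p = 7/12.
Similarly the goalkeeper's optimal q on dive left is 1/6, and the value is 7·(1/6) + (2)·(5/6) = 17/6.

17/6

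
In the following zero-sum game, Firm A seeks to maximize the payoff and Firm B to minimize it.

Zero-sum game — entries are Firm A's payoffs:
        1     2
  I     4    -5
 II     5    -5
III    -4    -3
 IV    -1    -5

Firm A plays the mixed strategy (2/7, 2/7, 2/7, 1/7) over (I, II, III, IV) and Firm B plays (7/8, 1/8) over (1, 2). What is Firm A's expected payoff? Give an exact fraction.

4/7

Against (7/8, 1/8), each row's expected payoff is I: 23/8; II: 15/4; III: -31/8; IV: -3/2.
Taking the (2/7, 2/7, 2/7, 1/7)-weighted average: (2/7)·(23/8) + (2/7)·(15/4) + (2/7)·(-31/8) + (1/7)·(-3/2) = 4/7.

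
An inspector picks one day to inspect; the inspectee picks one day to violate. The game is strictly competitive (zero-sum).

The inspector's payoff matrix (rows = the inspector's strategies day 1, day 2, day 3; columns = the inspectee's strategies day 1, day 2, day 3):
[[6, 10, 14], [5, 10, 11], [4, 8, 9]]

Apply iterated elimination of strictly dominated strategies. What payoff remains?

6

Column day 3 is strictly dominated by day 1 for the inspectee (6<14, 5<11, 4<9); eliminate day 3.
Row day 3 is strictly dominated by row day 1 (6>4, 10>8); eliminate day 3.
Column day 2 is strictly dominated by day 1 for the inspectee (6<10, 5<10); eliminate day 2.
Row day 2 is strictly dominated by row day 1 (6>5); eliminate day 2.
Only (day 1, day 1) remains, with payoff 6.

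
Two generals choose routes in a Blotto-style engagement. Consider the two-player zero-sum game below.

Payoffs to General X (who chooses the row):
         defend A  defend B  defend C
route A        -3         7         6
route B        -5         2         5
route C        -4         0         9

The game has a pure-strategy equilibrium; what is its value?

-3

Row minima: -3, -5, -4 → General X's maximin is -3.
Column maxima: -3, 7, 9 → General Y's minimax is -3.
They coincide at (route A, defend A), so the value is -3.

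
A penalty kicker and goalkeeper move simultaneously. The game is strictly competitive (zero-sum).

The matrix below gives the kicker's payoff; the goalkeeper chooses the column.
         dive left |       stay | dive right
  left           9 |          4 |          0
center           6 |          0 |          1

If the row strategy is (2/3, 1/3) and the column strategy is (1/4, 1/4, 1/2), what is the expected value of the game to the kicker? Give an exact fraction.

17/6

Against (1/4, 1/4, 1/2), each row's expected payoff is left: 13/4; center: 2.
Taking the (2/3, 1/3)-weighted average: (2/3)·(13/4) + (1/3)·(2) = 17/6.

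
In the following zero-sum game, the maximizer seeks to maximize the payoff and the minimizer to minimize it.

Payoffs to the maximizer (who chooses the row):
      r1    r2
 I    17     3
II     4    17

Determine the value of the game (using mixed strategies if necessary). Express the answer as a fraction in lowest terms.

Row minima are 3 and 4, so the maximizer's maximin is 4; column maxima are 17 and 17, so the minimizer's minimax is 17. These differ, so the equilibrium is in mixed strategies.
Let the maximizer play I with probability p. The minimizer is indifferent when 17p + 4(1−p) = 3p + 17(1−p), giving p = 13/27.
Let the minimizer play r1 with probability q. The maximizer is indifferent when 17q + 3(1−q) = 4q + 17(1−q), giving q = 14/27.
The value is 17·(14/27) + (3)·(13/27) = 277/27.

277/27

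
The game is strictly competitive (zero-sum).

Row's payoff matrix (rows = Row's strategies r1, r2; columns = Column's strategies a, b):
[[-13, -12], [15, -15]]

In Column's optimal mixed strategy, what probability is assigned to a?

3/31

Row minima are -13 and -15, so Row's maximin is -13; column maxima are 15 and -12, so Column's minimax is -12. These differ, so the equilibrium is in mixed strategies.
Let Column play a with probability q. Row is indifferent when −13q − 12(1−q) = 15q − 15(1−q), giving q = 3/31.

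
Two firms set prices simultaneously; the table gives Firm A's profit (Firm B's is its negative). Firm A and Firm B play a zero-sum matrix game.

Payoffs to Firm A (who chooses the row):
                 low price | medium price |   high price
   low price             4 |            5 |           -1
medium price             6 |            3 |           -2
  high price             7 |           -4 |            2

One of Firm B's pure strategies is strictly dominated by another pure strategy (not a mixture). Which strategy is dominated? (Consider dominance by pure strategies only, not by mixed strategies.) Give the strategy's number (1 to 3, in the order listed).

1

Firm B prefers columns that give Firm A less. Compare low price with high price: -1 < 4, -2 < 6, 2 < 7.
So high price strictly dominates low price for Firm B; low price is strictly dominated.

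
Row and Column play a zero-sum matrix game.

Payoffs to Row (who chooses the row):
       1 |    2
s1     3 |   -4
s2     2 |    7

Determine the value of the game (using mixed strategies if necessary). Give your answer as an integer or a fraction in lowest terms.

Row minima are -4 and 2, so Row's maximin is 2; column maxima are 3 and 7, so Column's minimax is 3. These differ, so the equilibrium is in mixed strategies.
Let Row play s1 with probability p. Column is indifferent when 3p + 2(1−p) = −4p + 7(1−p), giving p = 5/12.
Let Column play 1 with probability q. Row is indifferent when 3q − 4(1−q) = 2q + 7(1−q), giving q = 11/12.
The value is 3·(11/12) + (-4)·(1/12) = 29/12.

29/12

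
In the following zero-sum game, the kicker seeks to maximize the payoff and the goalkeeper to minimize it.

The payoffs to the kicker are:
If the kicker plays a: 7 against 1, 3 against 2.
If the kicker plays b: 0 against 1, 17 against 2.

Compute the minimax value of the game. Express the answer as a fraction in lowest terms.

Row minima are 3 and 0, so the kicker's maximin is 3; column maxima are 7 and 17, so the goalkeeper's minimax is 7. These differ, so the equilibrium is in mixed strategies.
Let the kicker play a with probability p. The goalkeeper is indifferent when 7p = 3p + 17(1−p), giving p = 17/21.
Let the goalkeeper play 1 with probability q. The kicker is indifferent when 7q + 3(1−q) = 17(1−q), giving q = 2/3.
The value is 7·(2/3) + (3)·(1/3) = 17/3.

17/3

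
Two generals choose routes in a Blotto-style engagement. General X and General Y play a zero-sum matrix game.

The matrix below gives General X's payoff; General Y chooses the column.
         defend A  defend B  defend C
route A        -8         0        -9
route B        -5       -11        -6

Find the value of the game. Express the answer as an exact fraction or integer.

Column defend A is strictly dominated by defend C for General Y (it gives General X more in every row).
The remaining 2×2 game on (route A, route B) × (defend B, defend C) has no saddle point. Let General X play route A with probability p; indifference gives −11(1−p) = −9p − 6(1−p), so p = 5/14.
Similarly General Y's optimal q on defend B is 3/14, and the value is 0·(3/14) + (-9)·(11/14) = -99/14.

-99/14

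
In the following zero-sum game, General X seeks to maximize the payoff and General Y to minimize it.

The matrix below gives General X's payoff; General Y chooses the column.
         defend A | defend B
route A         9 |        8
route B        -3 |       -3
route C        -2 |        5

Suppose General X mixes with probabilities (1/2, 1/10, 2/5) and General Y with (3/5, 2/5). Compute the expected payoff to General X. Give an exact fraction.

108/25

Against (3/5, 2/5), each row's expected payoff is route A: 43/5; route B: -3; route C: 4/5.
Taking the (1/2, 1/10, 2/5)-weighted average: (1/2)·(43/5) + (1/10)·(-3) + (2/5)·(4/5) = 108/25.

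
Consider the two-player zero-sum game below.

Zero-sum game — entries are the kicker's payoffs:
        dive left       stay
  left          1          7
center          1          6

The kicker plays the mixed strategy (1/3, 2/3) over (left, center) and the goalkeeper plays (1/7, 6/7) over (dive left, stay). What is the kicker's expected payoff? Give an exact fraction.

39/7

Against (1/7, 6/7), each row's expected payoff is left: 43/7; center: 37/7.
Taking the (1/3, 2/3)-weighted average: (1/3)·(43/7) + (2/3)·(37/7) = 39/7.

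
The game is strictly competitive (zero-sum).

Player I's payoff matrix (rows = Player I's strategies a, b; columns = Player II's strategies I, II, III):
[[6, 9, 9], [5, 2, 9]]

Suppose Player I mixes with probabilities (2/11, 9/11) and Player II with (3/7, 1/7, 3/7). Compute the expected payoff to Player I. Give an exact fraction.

Against (3/7, 1/7, 3/7), each row's expected payoff is a: 54/7; b: 44/7.
Taking the (2/11, 9/11)-weighted average: (2/11)·(54/7) + (9/11)·(44/7) = 72/11.

72/11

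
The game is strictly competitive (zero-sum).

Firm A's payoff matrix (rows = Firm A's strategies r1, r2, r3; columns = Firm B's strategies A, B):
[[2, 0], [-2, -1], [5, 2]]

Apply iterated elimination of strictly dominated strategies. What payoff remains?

Row r1 is strictly dominated by row r3 (5>2, 2>0); eliminate r1.
Row r2 is strictly dominated by row r3 (5>-2, 2>-1); eliminate r2.
Column A is strictly dominated by B for Firm B (2<5); eliminate A.
Only (r3, B) remains, with payoff 2.

2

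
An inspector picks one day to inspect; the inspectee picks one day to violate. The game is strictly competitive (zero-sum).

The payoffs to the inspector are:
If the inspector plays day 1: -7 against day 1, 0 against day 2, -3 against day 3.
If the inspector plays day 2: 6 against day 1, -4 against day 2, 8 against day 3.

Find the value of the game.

-28/17

Column day 3 is strictly dominated by day 1 for the inspectee (it gives the inspector more in every row).
The remaining 2×2 game on (day 1, day 2) × (day 1, day 2) has no saddle point. Let the inspector play day 1 with probability p; indifference gives −7p + 6(1−p) = −4(1−p), so p = 10/17.
Similarly the inspectee's optimal q on day 1 is 4/17, and the value is -7·(4/17) + (0)·(13/17) = -28/17.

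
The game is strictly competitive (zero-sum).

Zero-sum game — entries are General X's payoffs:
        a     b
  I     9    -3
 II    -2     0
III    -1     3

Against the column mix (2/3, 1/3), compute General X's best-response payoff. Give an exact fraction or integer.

I: (9)·(2/3) + (-3)·(1/3) = 5.
II: (-2)·(2/3) + (0)·(1/3) = -4/3.
III: (-1)·(2/3) + (3)·(1/3) = 1/3.
The best pure response is I with expected payoff 5.

5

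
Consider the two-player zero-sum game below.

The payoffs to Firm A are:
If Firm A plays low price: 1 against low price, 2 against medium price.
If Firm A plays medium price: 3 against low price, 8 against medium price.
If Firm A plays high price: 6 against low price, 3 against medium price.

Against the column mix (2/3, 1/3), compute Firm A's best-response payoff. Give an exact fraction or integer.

5

low price: (1)·(2/3) + (2)·(1/3) = 4/3.
medium price: (3)·(2/3) + (8)·(1/3) = 14/3.
high price: (6)·(2/3) + (3)·(1/3) = 5.
The best pure response is high price with expected payoff 5.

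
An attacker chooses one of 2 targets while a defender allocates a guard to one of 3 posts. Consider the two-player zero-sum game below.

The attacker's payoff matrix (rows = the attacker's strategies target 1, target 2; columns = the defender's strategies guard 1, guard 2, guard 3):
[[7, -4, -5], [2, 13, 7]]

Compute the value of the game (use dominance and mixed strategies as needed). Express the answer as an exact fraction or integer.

59/17

Column guard 2 is strictly dominated by guard 3 for the defender (it gives the attacker more in every row).
The remaining 2×2 game on (target 1, target 2) × (guard 1, guard 3) has no saddle point. Let the attacker play target 1 with probability p; indifference gives 7p + 2(1−p) = −5p + 7(1−p), so p = 5/17.
Similarly the defender's optimal q on guard 1 is 12/17, and the value is 7·(12/17) + (-5)·(5/17) = 59/17.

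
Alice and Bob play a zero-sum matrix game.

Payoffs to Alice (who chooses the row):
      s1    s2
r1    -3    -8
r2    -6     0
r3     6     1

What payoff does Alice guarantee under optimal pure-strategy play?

1

Row minima: -8, -6, 1 → Alice's maximin is 1.
Column maxima: 6, 1 → Bob's minimax is 1.
They coincide at (r3, s2), so the value is 1.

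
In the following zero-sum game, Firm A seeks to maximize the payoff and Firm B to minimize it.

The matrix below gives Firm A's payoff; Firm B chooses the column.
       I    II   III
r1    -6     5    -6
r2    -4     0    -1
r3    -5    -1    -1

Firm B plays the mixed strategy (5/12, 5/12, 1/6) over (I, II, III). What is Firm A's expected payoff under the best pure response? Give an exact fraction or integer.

r1: (-6)·(5/12) + (5)·(5/12) + (-6)·(1/6) = -17/12.
r2: (-4)·(5/12) + (0)·(5/12) + (-1)·(1/6) = -11/6.
r3: (-5)·(5/12) + (-1)·(5/12) + (-1)·(1/6) = -8/3.
The best pure response is r1 with expected payoff -17/12.

-17/12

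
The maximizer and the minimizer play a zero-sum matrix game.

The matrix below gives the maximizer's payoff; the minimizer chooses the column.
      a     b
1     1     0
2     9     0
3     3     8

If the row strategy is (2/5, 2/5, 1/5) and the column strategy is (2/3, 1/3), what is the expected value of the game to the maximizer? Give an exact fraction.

18/5

Against (2/3, 1/3), each row's expected payoff is 1: 2/3; 2: 6; 3: 14/3.
Taking the (2/5, 2/5, 1/5)-weighted average: (2/5)·(2/3) + (2/5)·(6) + (1/5)·(14/3) = 18/5.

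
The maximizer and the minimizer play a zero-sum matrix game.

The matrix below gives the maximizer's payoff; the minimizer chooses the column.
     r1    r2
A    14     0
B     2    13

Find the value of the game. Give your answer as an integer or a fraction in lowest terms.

182/25

Row minima are 0 and 2, so the maximizer's maximin is 2; column maxima are 14 and 13, so the minimizer's minimax is 13. These differ, so the equilibrium is in mixed strategies.
Let the maximizer play A with probability p. The minimizer is indifferent when 14p + 2(1−p) = 13(1−p), giving p = 11/25.
Let the minimizer play r1 with probability q. The maximizer is indifferent when 14q = 2q + 13(1−q), giving q = 13/25.
The value is 14·(13/25) + (0)·(12/25) = 182/25.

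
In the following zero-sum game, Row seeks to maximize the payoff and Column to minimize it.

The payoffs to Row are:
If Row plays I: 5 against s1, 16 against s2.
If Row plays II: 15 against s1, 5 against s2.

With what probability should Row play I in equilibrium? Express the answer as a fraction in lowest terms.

Row minima are 5 and 5, so Row's maximin is 5; column maxima are 15 and 16, so Column's minimax is 15. These differ, so the equilibrium is in mixed strategies.
Let Row play I with probability p. Column is indifferent when 5p + 15(1−p) = 16p + 5(1−p), giving p = 10/21.

10/21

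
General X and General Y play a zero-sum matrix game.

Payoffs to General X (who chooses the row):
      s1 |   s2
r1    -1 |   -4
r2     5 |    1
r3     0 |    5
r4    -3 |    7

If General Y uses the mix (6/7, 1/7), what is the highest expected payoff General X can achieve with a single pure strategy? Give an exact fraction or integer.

31/7

r1: (-1)·(6/7) + (-4)·(1/7) = -10/7.
r2: (5)·(6/7) + (1)·(1/7) = 31/7.
r3: (0)·(6/7) + (5)·(1/7) = 5/7.
r4: (-3)·(6/7) + (7)·(1/7) = -11/7.
The best pure response is r2 with expected payoff 31/7.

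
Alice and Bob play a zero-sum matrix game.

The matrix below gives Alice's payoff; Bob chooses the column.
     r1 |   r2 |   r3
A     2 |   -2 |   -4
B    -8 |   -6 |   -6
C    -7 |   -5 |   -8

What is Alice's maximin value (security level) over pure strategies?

The worst-case payoff for each row is A: -4, B: -8, C: -8.
The best of these is -4.

-4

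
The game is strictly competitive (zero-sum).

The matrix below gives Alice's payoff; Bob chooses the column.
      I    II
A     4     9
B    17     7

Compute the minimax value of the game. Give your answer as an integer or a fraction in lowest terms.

Row minima are 4 and 7, so Alice's maximin is 7; column maxima are 17 and 9, so Bob's minimax is 9. These differ, so the equilibrium is in mixed strategies.
Let Alice play A with probability p. Bob is indifferent when 4p + 17(1−p) = 9p + 7(1−p), giving p = 2/3.
Let Bob play I with probability q. Alice is indifferent when 4q + 9(1−q) = 17q + 7(1−q), giving q = 2/15.
The value is 4·(2/15) + (9)·(13/15) = 25/3.

25/3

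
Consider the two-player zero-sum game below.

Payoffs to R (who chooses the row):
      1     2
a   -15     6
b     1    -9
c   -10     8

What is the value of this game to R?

-41/14

Row a is strictly dominated by row c, so R never plays it.
The remaining 2×2 game on (b, c) × (1, 2) has no saddle point. Let R play b with probability p; indifference gives p − 10(1−p) = −9p + 8(1−p), so p = 9/14.
Similarly C's optimal q on 1 is 17/28, and the value is 1·(17/28) + (-9)·(11/28) = -41/14.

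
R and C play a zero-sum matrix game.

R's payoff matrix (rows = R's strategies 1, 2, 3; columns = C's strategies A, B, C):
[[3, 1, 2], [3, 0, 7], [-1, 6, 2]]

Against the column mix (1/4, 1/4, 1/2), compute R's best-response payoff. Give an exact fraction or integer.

1: (3)·(1/4) + (1)·(1/4) + (2)·(1/2) = 2.
2: (3)·(1/4) + (0)·(1/4) + (7)·(1/2) = 17/4.
3: (-1)·(1/4) + (6)·(1/4) + (2)·(1/2) = 9/4.
The best pure response is 2 with expected payoff 17/4.

17/4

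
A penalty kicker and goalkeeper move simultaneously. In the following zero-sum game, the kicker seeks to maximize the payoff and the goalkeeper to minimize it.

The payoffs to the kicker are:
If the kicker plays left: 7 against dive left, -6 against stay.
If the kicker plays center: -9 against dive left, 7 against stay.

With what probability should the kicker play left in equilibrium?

Row minima are -6 and -9, so the kicker's maximin is -6; column maxima are 7 and 7, so the goalkeeper's minimax is 7. These differ, so the equilibrium is in mixed strategies.
Let the kicker play left with probability p. The goalkeeper is indifferent when 7p − 9(1−p) = −6p + 7(1−p), giving p = 16/29.

16/29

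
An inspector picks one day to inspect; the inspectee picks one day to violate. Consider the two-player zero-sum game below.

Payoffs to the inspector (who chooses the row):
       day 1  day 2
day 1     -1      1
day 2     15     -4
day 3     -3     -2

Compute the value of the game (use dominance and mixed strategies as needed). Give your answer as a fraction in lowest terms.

11/21

Row day 3 is strictly dominated by row day 1, so the inspector never plays it.
The remaining 2×2 game on (day 1, day 2) × (day 1, day 2) has no saddle point. Let the inspector play day 1 with probability p; indifference gives −p + 15(1−p) = p − 4(1−p), so p = 19/21.
Similarly the inspectee's optimal q on day 1 is 5/21, and the value is -1·(5/21) + (1)·(16/21) = 11/21.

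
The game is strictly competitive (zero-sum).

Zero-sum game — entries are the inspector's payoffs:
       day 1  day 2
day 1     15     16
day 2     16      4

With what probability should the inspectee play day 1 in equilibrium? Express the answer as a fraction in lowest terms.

Row minima are 15 and 4, so the inspector's maximin is 15; column maxima are 16 and 16, so the inspectee's minimax is 16. These differ, so the equilibrium is in mixed strategies.
Let the inspectee play day 1 with probability q. The inspector is indifferent when 15q + 16(1−q) = 16q + 4(1−q), giving q = 12/13.

12/13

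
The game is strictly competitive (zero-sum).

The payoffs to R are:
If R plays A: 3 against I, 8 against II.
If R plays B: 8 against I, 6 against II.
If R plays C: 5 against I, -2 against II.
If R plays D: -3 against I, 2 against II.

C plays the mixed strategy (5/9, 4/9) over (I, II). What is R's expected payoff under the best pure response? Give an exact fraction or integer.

64/9

A: (3)·(5/9) + (8)·(4/9) = 47/9.
B: (8)·(5/9) + (6)·(4/9) = 64/9.
C: (5)·(5/9) + (-2)·(4/9) = 17/9.
D: (-3)·(5/9) + (2)·(4/9) = -7/9.
The best pure response is B with expected payoff 64/9.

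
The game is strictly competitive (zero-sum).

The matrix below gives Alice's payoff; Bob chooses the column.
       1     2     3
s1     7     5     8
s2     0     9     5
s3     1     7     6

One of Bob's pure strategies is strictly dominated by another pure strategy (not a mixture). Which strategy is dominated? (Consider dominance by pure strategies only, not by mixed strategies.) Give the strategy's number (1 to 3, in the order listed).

3

Bob prefers columns that give Alice less. Compare 3 with 1: 7 < 8, 0 < 5, 1 < 6.
So 1 strictly dominates 3 for Bob; 3 is strictly dominated.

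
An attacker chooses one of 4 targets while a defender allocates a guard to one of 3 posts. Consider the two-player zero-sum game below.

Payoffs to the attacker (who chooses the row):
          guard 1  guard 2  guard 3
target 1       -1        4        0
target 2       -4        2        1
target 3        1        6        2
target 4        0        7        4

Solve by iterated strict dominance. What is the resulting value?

Row target 2 is strictly dominated by row target 3 (1>-4, 6>2, 2>1); eliminate target 2.
Row target 1 is strictly dominated by row target 3 (1>-1, 6>4, 2>0); eliminate target 1.
Column guard 2 is strictly dominated by guard 1 for the defender (1<6, 0<7); eliminate guard 2.
Column guard 3 is strictly dominated by guard 1 for the defender (1<2, 0<4); eliminate guard 3.
Row target 4 is strictly dominated by row target 3 (1>0); eliminate target 4.
Only (target 3, guard 1) remains, with payoff 1.

1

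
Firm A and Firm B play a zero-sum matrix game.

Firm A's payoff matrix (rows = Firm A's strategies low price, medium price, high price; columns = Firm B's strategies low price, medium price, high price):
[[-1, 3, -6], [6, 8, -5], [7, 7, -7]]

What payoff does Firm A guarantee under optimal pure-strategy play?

-5

Row minima: -6, -5, -7 → Firm A's maximin is -5.
Column maxima: 7, 8, -5 → Firm B's minimax is -5.
They coincide at (medium price, high price), so the value is -5.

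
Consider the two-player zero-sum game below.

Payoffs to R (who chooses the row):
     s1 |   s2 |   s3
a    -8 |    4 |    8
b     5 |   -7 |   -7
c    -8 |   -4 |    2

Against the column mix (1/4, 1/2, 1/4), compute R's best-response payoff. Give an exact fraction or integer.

a: (-8)·(1/4) + (4)·(1/2) + (8)·(1/4) = 2.
b: (5)·(1/4) + (-7)·(1/2) + (-7)·(1/4) = -4.
c: (-8)·(1/4) + (-4)·(1/2) + (2)·(1/4) = -7/2.
The best pure response is a with expected payoff 2.

2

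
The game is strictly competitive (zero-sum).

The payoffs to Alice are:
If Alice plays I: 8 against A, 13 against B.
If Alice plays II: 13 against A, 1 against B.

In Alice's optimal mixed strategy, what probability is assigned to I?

12/17

Row minima are 8 and 1, so Alice's maximin is 8; column maxima are 13 and 13, so Bob's minimax is 13. These differ, so the equilibrium is in mixed strategies.
Let Alice play I with probability p. Bob is indifferent when 8p + 13(1−p) = 13p + (1−p), giving p = 12/17.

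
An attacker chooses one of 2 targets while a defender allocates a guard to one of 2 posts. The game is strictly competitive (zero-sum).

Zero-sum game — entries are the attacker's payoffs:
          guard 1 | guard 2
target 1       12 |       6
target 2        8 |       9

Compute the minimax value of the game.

60/7

Row minima are 6 and 8, so the attacker's maximin is 8; column maxima are 12 and 9, so the defender's minimax is 9. These differ, so the equilibrium is in mixed strategies.
Let the attacker play target 1 with probability p. The defender is indifferent when 12p + 8(1−p) = 6p + 9(1−p), giving p = 1/7.
Let the defender play guard 1 with probability q. The attacker is indifferent when 12q + 6(1−q) = 8q + 9(1−q), giving q = 3/7.
The value is 12·(3/7) + (6)·(4/7) = 60/7.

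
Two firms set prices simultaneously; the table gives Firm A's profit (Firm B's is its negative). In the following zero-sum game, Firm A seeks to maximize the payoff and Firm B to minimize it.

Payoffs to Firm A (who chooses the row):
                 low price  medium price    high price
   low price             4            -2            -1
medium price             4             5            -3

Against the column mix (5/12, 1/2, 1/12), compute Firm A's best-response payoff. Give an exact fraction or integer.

47/12

low price: (4)·(5/12) + (-2)·(1/2) + (-1)·(1/12) = 7/12.
medium price: (4)·(5/12) + (5)·(1/2) + (-3)·(1/12) = 47/12.
The best pure response is medium price with expected payoff 47/12.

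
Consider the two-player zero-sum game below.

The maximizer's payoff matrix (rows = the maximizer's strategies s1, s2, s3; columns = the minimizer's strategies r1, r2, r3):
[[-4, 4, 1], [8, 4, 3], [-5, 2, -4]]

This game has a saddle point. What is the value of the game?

3

Row minima: -4, 3, -5 → the maximizer's maximin is 3.
Column maxima: 8, 4, 3 → the minimizer's minimax is 3.
They coincide at (s2, r3), so the value is 3.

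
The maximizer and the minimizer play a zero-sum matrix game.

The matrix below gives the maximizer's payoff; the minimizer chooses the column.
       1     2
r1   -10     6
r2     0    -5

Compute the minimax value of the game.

Row minima are -10 and -5, so the maximizer's maximin is -5; column maxima are 0 and 6, so the minimizer's minimax is 0. These differ, so the equilibrium is in mixed strategies.
Let the maximizer play r1 with probability p. The minimizer is indifferent when −10p = 6p − 5(1−p), giving p = 5/21.
Let the minimizer play 1 with probability q. The maximizer is indifferent when −10q + 6(1−q) = −5(1−q), giving q = 11/21.
The value is -10·(11/21) + (6)·(10/21) = -50/21.

-50/21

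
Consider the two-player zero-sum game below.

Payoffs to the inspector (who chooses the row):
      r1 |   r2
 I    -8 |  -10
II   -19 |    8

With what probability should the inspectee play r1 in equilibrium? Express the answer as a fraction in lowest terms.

18/29

Row minima are -10 and -19, so the inspector's maximin is -10; column maxima are -8 and 8, so the inspectee's minimax is -8. These differ, so the equilibrium is in mixed strategies.
Let the inspectee play r1 with probability q. The inspector is indifferent when −8q − 10(1−q) = −19q + 8(1−q), giving q = 18/29.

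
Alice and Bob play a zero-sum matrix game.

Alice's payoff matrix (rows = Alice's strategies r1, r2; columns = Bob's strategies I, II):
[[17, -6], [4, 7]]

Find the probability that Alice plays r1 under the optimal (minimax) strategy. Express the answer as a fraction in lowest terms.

3/26

Row minima are -6 and 4, so Alice's maximin is 4; column maxima are 17 and 7, so Bob's minimax is 7. These differ, so the equilibrium is in mixed strategies.
Let Alice play r1 with probability p. Bob is indifferent when 17p + 4(1−p) = −6p + 7(1−p), giving p = 3/26.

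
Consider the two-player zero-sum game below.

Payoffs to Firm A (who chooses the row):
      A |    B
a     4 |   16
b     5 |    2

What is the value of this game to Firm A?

Row minima are 4 and 2, so Firm A's maximin is 4; column maxima are 5 and 16, so Firm B's minimax is 5. These differ, so the equilibrium is in mixed strategies.
Let Firm A play a with probability p. Firm B is indifferent when 4p + 5(1−p) = 16p + 2(1−p), giving p = 1/5.
Let Firm B play A with probability q. Firm A is indifferent when 4q + 16(1−q) = 5q + 2(1−q), giving q = 14/15.
The value is 4·(14/15) + (16)·(1/15) = 24/5.

24/5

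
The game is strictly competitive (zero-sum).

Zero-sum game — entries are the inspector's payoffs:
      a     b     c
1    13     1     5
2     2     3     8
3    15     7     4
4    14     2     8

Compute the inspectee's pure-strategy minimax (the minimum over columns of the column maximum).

The worst case (largest entry) in each column is a: 15, b: 7, c: 8.
The best (smallest) of these is 7.

7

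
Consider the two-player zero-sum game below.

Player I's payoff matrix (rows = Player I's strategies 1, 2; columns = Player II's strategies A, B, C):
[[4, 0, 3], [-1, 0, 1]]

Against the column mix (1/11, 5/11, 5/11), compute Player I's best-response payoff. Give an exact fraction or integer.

19/11

1: (4)·(1/11) + (0)·(5/11) + (3)·(5/11) = 19/11.
2: (-1)·(1/11) + (0)·(5/11) + (1)·(5/11) = 4/11.
The best pure response is 1 with expected payoff 19/11.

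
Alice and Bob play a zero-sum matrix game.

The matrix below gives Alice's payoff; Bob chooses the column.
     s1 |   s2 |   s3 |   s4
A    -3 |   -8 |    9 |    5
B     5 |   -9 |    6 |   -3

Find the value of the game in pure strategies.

Row minima: -8, -9 → Alice's maximin is -8.
Column maxima: 5, -8, 9, 5 → Bob's minimax is -8.
They coincide at (A, s2), so the value is -8.

-8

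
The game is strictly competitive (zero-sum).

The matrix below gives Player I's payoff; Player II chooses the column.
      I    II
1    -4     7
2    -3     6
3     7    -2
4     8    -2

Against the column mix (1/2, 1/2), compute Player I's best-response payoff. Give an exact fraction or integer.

3

1: (-4)·(1/2) + (7)·(1/2) = 3/2.
2: (-3)·(1/2) + (6)·(1/2) = 3/2.
3: (7)·(1/2) + (-2)·(1/2) = 5/2.
4: (8)·(1/2) + (-2)·(1/2) = 3.
The best pure response is 4 with expected payoff 3.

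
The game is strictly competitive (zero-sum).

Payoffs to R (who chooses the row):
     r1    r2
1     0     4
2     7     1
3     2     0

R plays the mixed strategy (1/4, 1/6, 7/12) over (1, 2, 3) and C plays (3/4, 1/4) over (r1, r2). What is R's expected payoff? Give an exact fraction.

49/24

Against (3/4, 1/4), each row's expected payoff is 1: 1; 2: 11/2; 3: 3/2.
Taking the (1/4, 1/6, 7/12)-weighted average: (1/4)·(1) + (1/6)·(11/2) + (7/12)·(3/2) = 49/24.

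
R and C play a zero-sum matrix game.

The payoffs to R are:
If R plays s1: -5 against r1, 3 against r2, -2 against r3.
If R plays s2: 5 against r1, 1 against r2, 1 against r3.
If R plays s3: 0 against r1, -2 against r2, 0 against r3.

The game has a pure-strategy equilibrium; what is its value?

1

Row minima: -5, 1, -2 → R's maximin is 1.
Column maxima: 5, 3, 1 → C's minimax is 1.
They coincide at (s2, r3), so the value is 1.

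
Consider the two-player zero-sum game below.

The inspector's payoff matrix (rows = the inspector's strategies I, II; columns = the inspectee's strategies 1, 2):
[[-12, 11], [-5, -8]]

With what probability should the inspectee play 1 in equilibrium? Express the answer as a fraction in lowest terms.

19/26

Row minima are -12 and -8, so the inspector's maximin is -8; column maxima are -5 and 11, so the inspectee's minimax is -5. These differ, so the equilibrium is in mixed strategies.
Let the inspectee play 1 with probability q. The inspector is indifferent when −12q + 11(1−q) = −5q − 8(1−q), giving q = 19/26.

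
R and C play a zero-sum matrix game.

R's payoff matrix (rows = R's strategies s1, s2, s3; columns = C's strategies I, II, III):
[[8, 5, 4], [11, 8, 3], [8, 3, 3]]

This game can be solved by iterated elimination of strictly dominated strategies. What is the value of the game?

Column I is strictly dominated by II for C (5<8, 8<11, 3<8); eliminate I.
Row s3 is strictly dominated by row s1 (5>3, 4>3); eliminate s3.
Column II is strictly dominated by III for C (4<5, 3<8); eliminate II.
Row s2 is strictly dominated by row s1 (4>3); eliminate s2.
Only (s1, III) remains, with payoff 4.

4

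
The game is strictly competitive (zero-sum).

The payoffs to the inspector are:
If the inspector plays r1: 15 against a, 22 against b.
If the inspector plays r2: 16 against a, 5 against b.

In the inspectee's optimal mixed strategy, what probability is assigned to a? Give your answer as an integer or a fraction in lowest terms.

17/18

Row minima are 15 and 5, so the inspector's maximin is 15; column maxima are 16 and 22, so the inspectee's minimax is 16. These differ, so the equilibrium is in mixed strategies.
Let the inspectee play a with probability q. The inspector is indifferent when 15q + 22(1−q) = 16q + 5(1−q), giving q = 17/18.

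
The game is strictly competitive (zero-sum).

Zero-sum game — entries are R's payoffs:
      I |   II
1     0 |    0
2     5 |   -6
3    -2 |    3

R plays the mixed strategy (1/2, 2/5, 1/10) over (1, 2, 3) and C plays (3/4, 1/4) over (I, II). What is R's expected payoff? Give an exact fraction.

33/40

Against (3/4, 1/4), each row's expected payoff is 1: 0; 2: 9/4; 3: -3/4.
Taking the (1/2, 2/5, 1/10)-weighted average: (1/2)·(0) + (2/5)·(9/4) + (1/10)·(-3/4) = 33/40.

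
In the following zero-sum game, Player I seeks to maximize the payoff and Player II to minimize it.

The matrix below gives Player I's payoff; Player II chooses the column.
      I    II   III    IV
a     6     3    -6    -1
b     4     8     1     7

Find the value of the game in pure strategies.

Row minima: -6, 1 → Player I's maximin is 1.
Column maxima: 6, 8, 1, 7 → Player II's minimax is 1.
They coincide at (b, III), so the value is 1.

1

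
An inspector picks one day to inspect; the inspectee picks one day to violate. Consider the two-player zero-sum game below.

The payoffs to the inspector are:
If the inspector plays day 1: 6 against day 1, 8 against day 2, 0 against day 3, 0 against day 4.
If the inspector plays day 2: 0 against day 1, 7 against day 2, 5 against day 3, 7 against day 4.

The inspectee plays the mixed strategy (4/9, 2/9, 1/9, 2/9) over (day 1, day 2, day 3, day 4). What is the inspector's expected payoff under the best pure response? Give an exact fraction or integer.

40/9

day 1: (6)·(4/9) + (8)·(2/9) + (0)·(1/9) + (0)·(2/9) = 40/9.
day 2: (0)·(4/9) + (7)·(2/9) + (5)·(1/9) + (7)·(2/9) = 11/3.
The best pure response is day 1 with expected payoff 40/9.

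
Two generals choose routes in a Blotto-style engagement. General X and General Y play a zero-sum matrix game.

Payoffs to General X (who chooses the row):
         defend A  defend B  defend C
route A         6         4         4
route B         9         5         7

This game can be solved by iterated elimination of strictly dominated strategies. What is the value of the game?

Column defend A is strictly dominated by defend B for General Y (4<6, 5<9); eliminate defend A.
Row route A is strictly dominated by row route B (5>4, 7>4); eliminate route A.
Column defend C is strictly dominated by defend B for General Y (5<7); eliminate defend C.
Only (route B, defend B) remains, with payoff 5.

5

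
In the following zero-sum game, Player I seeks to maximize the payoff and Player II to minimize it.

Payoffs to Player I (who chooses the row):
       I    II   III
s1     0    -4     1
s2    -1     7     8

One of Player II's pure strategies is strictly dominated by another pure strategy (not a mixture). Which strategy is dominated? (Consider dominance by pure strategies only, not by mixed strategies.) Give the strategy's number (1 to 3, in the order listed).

Player II prefers columns that give Player I less. Compare III with I: 0 < 1, -1 < 8.
So I strictly dominates III for Player II; III is strictly dominated.

3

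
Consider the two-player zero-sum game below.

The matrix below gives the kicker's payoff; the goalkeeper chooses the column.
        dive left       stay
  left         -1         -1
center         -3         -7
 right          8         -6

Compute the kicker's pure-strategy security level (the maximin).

-1

The worst-case payoff for each row is left: -1, center: -7, right: -6.
The best of these is -1.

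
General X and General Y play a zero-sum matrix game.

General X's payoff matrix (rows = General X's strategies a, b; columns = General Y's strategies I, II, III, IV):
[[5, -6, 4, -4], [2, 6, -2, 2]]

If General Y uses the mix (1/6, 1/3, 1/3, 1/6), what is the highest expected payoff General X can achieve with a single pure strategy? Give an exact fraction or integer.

2

a: (5)·(1/6) + (-6)·(1/3) + (4)·(1/3) + (-4)·(1/6) = -1/2.
b: (2)·(1/6) + (6)·(1/3) + (-2)·(1/3) + (2)·(1/6) = 2.
The best pure response is b with expected payoff 2.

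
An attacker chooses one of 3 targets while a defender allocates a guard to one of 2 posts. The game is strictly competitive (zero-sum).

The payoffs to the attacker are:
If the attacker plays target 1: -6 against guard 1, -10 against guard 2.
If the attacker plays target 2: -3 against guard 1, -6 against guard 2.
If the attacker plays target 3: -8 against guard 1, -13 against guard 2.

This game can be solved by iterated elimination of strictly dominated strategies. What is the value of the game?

Row target 1 is strictly dominated by row target 2 (-3>-6, -6>-10); eliminate target 1.
Row target 3 is strictly dominated by row target 2 (-3>-8, -6>-13); eliminate target 3.
Column guard 1 is strictly dominated by guard 2 for the defender (-6<-3); eliminate guard 1.
Only (target 2, guard 2) remains, with payoff -6.

-6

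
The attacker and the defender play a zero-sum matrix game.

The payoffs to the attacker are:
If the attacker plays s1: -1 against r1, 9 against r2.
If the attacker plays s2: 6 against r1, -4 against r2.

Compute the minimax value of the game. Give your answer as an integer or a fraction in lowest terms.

5/2

Row minima are -1 and -4, so the attacker's maximin is -1; column maxima are 6 and 9, so the defender's minimax is 6. These differ, so the equilibrium is in mixed strategies.
Let the attacker play s1 with probability p. The defender is indifferent when −p + 6(1−p) = 9p − 4(1−p), giving p = 1/2.
Let the defender play r1 with probability q. The attacker is indifferent when −q + 9(1−q) = 6q − 4(1−q), giving q = 13/20.
The value is -1·(13/20) + (9)·(7/20) = 5/2.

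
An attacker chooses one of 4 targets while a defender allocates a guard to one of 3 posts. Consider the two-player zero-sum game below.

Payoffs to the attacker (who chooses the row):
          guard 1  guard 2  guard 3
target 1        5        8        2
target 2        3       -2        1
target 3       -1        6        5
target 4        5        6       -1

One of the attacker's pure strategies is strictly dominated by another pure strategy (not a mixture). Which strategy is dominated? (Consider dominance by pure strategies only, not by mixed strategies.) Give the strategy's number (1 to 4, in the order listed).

2

Compare target 2 with target 1: 5 > 3, 8 > -2, 2 > 1.
So target 1 strictly dominates target 2 for the attacker; target 2 is strictly dominated.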